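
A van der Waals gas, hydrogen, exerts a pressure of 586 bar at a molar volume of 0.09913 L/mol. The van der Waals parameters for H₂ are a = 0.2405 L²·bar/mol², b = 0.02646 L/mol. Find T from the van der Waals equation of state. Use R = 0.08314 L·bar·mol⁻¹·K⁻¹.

T = (P + a/V_m²)(V_m − b)/R
P + a/V_m² = 586 + 0.2405/(0.09913)² = 610.47 bar
V_m − b = 0.09913 − 0.02646 = 0.072670 L/mol
T = (610.47)(0.072670)/0.08314 = 533.6 K

T ≈ 533.6 K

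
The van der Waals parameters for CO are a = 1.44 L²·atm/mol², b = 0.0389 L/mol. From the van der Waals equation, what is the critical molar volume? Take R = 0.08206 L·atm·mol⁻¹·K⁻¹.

V_m,c ≈ 0.1167 L/mol

For a van der Waals gas, V_m,c = 3b.
V_m,c = 3×0.0389 = 0.1167 L/mol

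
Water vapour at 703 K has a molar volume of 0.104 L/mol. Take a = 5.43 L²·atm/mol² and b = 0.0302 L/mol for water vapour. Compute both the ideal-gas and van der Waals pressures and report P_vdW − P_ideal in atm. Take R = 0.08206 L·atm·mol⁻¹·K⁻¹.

ΔP ≈ -275.0 atm

Ideal: P_ideal = RT/V_m = (0.08206)(703)/0.104 = 554.694 atm
vdW: P = RT/(V_m − b) − a/V_m² = 57.6882/0.0738000 − 5.43/0.0108160 = 781.683 − 502.034 = 279.649 atm
ΔP = 279.649 − 554.694 = -275.0 atm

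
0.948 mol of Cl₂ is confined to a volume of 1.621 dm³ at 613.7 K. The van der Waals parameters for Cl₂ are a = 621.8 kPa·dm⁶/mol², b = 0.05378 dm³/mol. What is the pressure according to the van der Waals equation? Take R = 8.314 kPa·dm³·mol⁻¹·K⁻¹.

P = nRT/(V − nb) − a n²/V²
nRT/(V − nb) = (0.948)(8.314)(613.7)/(1.621 − 0.948×0.05378) = 4837.0/1.5700 = 3080.9 kPa
a n²/V² = (621.8)(0.948)²/(1.621)² = 212.67 kPa
P = 3080.9 − 212.67 = 2868 kPa

P ≈ 2868 kPa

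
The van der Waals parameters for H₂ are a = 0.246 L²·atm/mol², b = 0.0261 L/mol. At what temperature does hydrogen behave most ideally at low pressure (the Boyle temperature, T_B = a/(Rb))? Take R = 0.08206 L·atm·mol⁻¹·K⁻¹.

T_B ≈ 114.9 K

For a van der Waals gas the second virial coefficient B₂ = b − a/(RT) vanishes at T_B = a/(Rb).
T_B = 0.246/(0.08206×0.0261) = 0.246/0.0021418 = 114.9 K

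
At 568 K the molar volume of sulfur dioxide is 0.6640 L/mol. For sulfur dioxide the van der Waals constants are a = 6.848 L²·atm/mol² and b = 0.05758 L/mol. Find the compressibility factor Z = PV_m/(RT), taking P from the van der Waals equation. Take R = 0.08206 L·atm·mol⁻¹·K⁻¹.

P = RT/(V_m − b) − a/V_m² = (0.08206)(568)/(0.6640 − 0.05758) − 6.848/(0.6640)²
  = 46.610/0.60642 − 15.532 = 76.861 − 15.532 = 61.329 atm
Z = PV_m/(RT) = (61.329)(0.6640)/((0.08206)(568)) = 40.722/46.610 = 0.8737

Z ≈ 0.8737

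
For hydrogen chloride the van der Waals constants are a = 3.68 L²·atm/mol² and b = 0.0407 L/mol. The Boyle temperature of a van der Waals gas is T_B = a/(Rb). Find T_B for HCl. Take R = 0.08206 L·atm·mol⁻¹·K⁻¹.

T_B ≈ 1102 K

For a van der Waals gas the second virial coefficient B₂ = b − a/(RT) vanishes at T_B = a/(Rb).
T_B = 3.68/(0.08206×0.0407) = 3.68/0.0033398 = 1102 K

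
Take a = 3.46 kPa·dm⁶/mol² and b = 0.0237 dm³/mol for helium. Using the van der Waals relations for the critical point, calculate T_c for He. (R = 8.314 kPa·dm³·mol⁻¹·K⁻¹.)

T_c ≈ 5.203 K

For a van der Waals gas, T_c = 8a/(27Rb).
T_c = 8×3.46/(27×8.314×0.0237) = 27.680/5.3201 = 5.203 K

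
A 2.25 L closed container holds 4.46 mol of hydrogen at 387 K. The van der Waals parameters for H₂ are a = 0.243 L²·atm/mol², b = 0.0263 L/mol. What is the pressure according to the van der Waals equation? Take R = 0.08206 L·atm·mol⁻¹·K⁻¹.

P ≈ 65.46 atm

P = nRT/(V − nb) − a n²/V²
nRT/(V − nb) = (4.46)(0.08206)(387)/(2.25 − 4.46×0.0263) = 141.64/2.1327 = 66.413 atm
a n²/V² = (0.243)(4.46)²/(2.25)² = 0.95480 atm
P = 66.413 − 0.95480 = 65.46 atm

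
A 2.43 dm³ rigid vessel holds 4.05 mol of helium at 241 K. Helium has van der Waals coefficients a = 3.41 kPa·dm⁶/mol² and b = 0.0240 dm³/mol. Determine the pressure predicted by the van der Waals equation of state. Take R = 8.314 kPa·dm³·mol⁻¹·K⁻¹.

P = nRT/(V − nb) − a n²/V²
nRT/(V − nb) = (4.05)(8.314)(241)/(2.43 − 4.05×0.0240) = 8114.9/2.3328 = 3478.6 kPa
a n²/V² = (3.41)(4.05)²/(2.43)² = 9.4722 kPa
P = 3478.6 − 9.4722 = 3469 kPa

P ≈ 3469 kPa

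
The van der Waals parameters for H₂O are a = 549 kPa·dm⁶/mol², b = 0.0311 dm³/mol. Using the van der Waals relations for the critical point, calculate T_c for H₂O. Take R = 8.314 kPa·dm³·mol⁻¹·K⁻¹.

For a van der Waals gas, T_c = 8a/(27Rb).
T_c = 8×549/(27×8.314×0.0311) = 4392.0/6.9813 = 629.1 K

T_c ≈ 629.1 K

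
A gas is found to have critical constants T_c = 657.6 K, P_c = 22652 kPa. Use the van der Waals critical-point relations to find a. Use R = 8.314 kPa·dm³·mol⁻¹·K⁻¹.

a ≈ 556.7 kPa·dm⁶/mol²

From T_c = 8a/(27Rb) and P_c = a/(27b²): a = 27 R² T_c²/(64 P_c).
a = 27×(8.314)²×(657.6)²/(64×22652) = 807062956/1449728 = 556.7 kPa·dm⁶/mol²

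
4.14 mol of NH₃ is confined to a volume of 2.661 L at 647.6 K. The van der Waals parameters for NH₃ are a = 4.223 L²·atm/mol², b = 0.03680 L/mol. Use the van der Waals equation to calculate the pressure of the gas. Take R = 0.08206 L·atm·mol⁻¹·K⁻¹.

P ≈ 77.48 atm

P = nRT/(V − nb) − a n²/V²
nRT/(V − nb) = (4.14)(0.08206)(647.6)/(2.661 − 4.14×0.03680) = 220.01/2.5086 = 87.702 atm
a n²/V² = (4.223)(4.14)²/(2.661)² = 10.222 atm
P = 87.702 − 10.222 = 77.48 atm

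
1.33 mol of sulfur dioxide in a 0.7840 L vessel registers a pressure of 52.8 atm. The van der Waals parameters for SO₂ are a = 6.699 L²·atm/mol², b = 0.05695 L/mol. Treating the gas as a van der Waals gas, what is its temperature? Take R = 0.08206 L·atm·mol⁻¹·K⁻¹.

T = (P + a n²/V²)(V − nb)/(nR)
P + a n²/V² = 52.8 + (6.699)(1.33)²/(0.7840)² = 72.079 atm
V − nb = 0.7840 − (1.33)(0.05695) = 0.70826 L
T = (72.079)(0.70826)/((1.33)(0.08206)) = 467.8 K

T ≈ 467.8 K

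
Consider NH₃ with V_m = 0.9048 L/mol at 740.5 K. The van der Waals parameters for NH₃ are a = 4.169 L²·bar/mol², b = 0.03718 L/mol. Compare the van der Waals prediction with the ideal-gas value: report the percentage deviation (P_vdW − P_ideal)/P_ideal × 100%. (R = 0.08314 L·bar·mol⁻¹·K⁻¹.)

-3.20 %

Ideal: P_ideal = RT/V_m = (0.08314)(740.5)/0.9048 = 68.0428 bar
vdW: P = RT/(V_m − b) − a/V_m² = 61.5652/0.867620 − 4.169/0.818663 = 70.9587 − 5.09245 = 65.8663 bar
% deviation = (65.8663 − 68.0428)/68.0428 × 100% = -3.20%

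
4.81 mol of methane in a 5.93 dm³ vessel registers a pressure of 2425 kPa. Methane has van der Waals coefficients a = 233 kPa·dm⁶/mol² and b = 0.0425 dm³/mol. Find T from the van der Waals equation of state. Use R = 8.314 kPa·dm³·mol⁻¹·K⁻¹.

T = (P + a n²/V²)(V − nb)/(nR)
P + a n²/V² = 2425 + (233)(4.81)²/(5.93)² = 2578.3 kPa
V − nb = 5.93 − (4.81)(0.0425) = 5.7256 dm³
T = (2578.3)(5.7256)/((4.81)(8.314)) = 369.1 K

T ≈ 369.1 K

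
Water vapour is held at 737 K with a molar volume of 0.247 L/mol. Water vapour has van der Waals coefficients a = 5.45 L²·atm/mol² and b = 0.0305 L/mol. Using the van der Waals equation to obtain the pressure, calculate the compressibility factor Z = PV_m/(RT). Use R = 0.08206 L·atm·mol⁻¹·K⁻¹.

P = RT/(V_m − b) − a/V_m² = (0.08206)(737)/(0.247 − 0.0305) − 5.45/(0.247)²
  = 60.478/0.21650 − 89.331 = 279.34 − 89.331 = 190.01 atm
Z = PV_m/(RT) = (190.01)(0.247)/((0.08206)(737)) = 46.932/60.478 = 0.7760

Z ≈ 0.7760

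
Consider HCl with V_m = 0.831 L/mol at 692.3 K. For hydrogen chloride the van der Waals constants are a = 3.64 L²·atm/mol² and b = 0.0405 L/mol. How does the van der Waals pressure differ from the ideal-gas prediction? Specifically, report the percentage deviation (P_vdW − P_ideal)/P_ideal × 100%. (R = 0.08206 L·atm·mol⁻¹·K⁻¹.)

Ideal: P_ideal = RT/V_m = (0.08206)(692.3)/0.831 = 68.3636 atm
vdW: P = RT/(V_m − b) − a/V_m² = 56.8101/0.790500 − 3.64/0.690561 = 71.8660 − 5.27108 = 66.5949 atm
% deviation = (66.5949 − 68.3636)/68.3636 × 100% = -2.59%

-2.59 %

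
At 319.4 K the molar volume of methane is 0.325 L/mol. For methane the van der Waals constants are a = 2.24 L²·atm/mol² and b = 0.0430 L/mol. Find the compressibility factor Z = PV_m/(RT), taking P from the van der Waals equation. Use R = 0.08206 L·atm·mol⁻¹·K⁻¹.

Z ≈ 0.8895

P = RT/(V_m − b) − a/V_m² = (0.08206)(319.4)/(0.325 − 0.0430) − 2.24/(0.325)²
  = 26.210/0.28200 − 21.207 = 92.943 − 21.207 = 71.736 atm
Z = PV_m/(RT) = (71.736)(0.325)/((0.08206)(319.4)) = 23.314/26.210 = 0.8895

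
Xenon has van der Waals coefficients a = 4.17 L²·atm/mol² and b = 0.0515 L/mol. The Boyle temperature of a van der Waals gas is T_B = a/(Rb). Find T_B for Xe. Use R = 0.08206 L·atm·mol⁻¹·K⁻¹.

For a van der Waals gas the second virial coefficient B₂ = b − a/(RT) vanishes at T_B = a/(Rb).
T_B = 4.17/(0.08206×0.0515) = 4.17/0.0042261 = 986.7 K

T_B ≈ 986.7 K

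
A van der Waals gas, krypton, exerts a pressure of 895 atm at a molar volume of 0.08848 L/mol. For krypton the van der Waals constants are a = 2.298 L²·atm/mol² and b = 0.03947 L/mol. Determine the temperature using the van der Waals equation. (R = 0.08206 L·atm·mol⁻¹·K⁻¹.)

T = (P + a/V_m²)(V_m − b)/R
P + a/V_m² = 895 + 2.298/(0.08848)² = 1188.5 atm
V_m − b = 0.08848 − 0.03947 = 0.049010 L/mol
T = (1188.5)(0.049010)/0.08206 = 709.8 K

T ≈ 709.8 K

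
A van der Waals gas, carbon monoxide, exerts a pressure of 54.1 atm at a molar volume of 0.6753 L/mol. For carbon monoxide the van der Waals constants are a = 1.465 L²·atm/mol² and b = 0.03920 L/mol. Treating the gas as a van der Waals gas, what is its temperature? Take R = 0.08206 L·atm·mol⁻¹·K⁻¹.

T ≈ 444.3 K

T = (P + a/V_m²)(V_m − b)/R
P + a/V_m² = 54.1 + 1.465/(0.6753)² = 57.313 atm
V_m − b = 0.6753 − 0.03920 = 0.63610 L/mol
T = (57.313)(0.63610)/0.08206 = 444.3 K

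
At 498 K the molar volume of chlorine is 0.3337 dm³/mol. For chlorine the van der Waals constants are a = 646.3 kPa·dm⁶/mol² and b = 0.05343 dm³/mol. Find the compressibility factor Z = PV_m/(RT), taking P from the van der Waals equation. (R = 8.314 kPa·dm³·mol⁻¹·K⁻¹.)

Z ≈ 0.7229

P = RT/(V_m − b) − a/V_m² = (8.314)(498)/(0.3337 − 0.05343) − 646.3/(0.3337)²
  = 4140.4/0.28027 − 5803.9 = 14773 − 5803.9 = 8969 kPa
Z = PV_m/(RT) = (8969)(0.3337)/((8.314)(498)) = 2993.0/4140.4 = 0.7229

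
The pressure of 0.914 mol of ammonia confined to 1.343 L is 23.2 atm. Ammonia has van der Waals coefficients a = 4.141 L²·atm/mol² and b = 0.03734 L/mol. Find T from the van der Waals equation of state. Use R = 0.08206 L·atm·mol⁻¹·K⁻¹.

T ≈ 438.3 K

T = (P + a n²/V²)(V − nb)/(nR)
P + a n²/V² = 23.2 + (4.141)(0.914)²/(1.343)² = 25.118 atm
V − nb = 1.343 − (0.914)(0.03734) = 1.3089 L
T = (25.118)(1.3089)/((0.914)(0.08206)) = 438.3 K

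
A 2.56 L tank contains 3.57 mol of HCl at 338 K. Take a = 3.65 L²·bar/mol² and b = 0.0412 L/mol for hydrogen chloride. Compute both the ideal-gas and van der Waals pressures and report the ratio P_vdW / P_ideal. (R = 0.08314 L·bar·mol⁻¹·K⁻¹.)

P_vdW / P_ideal ≈ 0.8798

Ideal: P_ideal = nRT/V = (3.57)(0.08314)(338)/2.56 = 39.1882 bar
vdW: P = nRT/(V − nb) − a n²/V² = 100.322/2.41292 − 46.5189/6.55360 = 41.5770 − 7.09822 = 34.4788 bar
Ratio = 34.4788/39.1882 = 0.8798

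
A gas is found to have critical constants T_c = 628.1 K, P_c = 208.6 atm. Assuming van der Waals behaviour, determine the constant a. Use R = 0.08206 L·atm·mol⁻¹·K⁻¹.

From T_c = 8a/(27Rb) and P_c = a/(27b²): a = 27 R² T_c²/(64 P_c).
a = 27×(0.08206)²×(628.1)²/(64×208.6) = 71727/13350 = 5.373 L²·atm/mol²

a ≈ 5.373 L²·atm/mol²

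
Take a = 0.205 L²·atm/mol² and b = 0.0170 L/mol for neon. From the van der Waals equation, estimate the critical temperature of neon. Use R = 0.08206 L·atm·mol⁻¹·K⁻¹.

T_c ≈ 43.54 K

For a van der Waals gas, T_c = 8a/(27Rb).
T_c = 8×0.205/(27×0.08206×0.0170) = 1.6400/0.037666 = 43.54 K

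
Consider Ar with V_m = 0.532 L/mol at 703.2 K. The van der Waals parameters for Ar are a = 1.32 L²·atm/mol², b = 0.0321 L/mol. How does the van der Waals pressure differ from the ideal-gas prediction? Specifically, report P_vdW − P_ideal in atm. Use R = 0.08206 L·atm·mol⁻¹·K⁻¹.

ΔP ≈ 2.30 atm

Ideal: P_ideal = RT/V_m = (0.08206)(703.2)/0.532 = 108.467 atm
vdW: P = RT/(V_m − b) − a/V_m² = 57.7046/0.499900 − 1.32/0.283024 = 115.432 − 4.66392 = 110.768 atm
ΔP = 110.768 − 108.467 = 2.30 atm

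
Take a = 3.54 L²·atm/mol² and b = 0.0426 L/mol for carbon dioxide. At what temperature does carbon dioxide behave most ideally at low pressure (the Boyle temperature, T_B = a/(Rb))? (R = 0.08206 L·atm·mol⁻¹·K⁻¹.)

T_B ≈ 1013 K

For a van der Waals gas the second virial coefficient B₂ = b − a/(RT) vanishes at T_B = a/(Rb).
T_B = 3.54/(0.08206×0.0426) = 3.54/0.0034958 = 1013 K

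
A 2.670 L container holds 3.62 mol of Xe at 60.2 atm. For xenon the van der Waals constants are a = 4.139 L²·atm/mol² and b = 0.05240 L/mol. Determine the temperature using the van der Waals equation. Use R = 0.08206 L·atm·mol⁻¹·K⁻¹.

T ≈ 566.2 K

T = (P + a n²/V²)(V − nb)/(nR)
P + a n²/V² = 60.2 + (4.139)(3.62)²/(2.670)² = 67.808 atm
V − nb = 2.670 − (3.62)(0.05240) = 2.4803 L
T = (67.808)(2.4803)/((3.62)(0.08206)) = 566.2 K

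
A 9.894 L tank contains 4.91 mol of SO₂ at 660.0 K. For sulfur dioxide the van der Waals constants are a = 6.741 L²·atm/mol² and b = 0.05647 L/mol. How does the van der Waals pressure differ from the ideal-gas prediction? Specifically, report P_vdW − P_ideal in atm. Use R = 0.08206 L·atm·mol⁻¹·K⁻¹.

ΔP ≈ -0.885 atm

Ideal: P_ideal = nRT/V = (4.91)(0.08206)(660.0)/9.894 = 26.8773 atm
vdW: P = nRT/(V − nb) − a n²/V² = 265.924/9.61673 − 162.513/97.8912 = 27.6522 − 1.66014 = 25.9921 atm
ΔP = 25.9921 − 26.8773 = -0.885 atm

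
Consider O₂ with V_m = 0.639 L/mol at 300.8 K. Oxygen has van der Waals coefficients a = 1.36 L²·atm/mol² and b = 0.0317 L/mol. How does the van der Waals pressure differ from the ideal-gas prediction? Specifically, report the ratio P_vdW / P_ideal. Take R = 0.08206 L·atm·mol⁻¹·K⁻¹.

P_vdW / P_ideal ≈ 0.9660

Ideal: P_ideal = RT/V_m = (0.08206)(300.8)/0.639 = 38.6286 atm
vdW: P = RT/(V_m − b) − a/V_m² = 24.6836/0.607300 − 1.36/0.408321 = 40.6448 − 3.33071 = 37.3141 atm
Ratio = 37.3141/38.6286 = 0.9660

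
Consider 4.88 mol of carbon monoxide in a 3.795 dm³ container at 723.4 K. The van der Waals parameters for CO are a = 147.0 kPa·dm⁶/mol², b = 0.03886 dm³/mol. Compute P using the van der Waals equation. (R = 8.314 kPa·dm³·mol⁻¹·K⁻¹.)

P ≈ 7898 kPa

P = nRT/(V − nb) − a n²/V²
nRT/(V − nb) = (4.88)(8.314)(723.4)/(3.795 − 4.88×0.03886) = 29350/3.6054 = 8140.6 kPa
a n²/V² = (147.0)(4.88)²/(3.795)² = 243.07 kPa
P = 8140.6 − 243.07 = 7898 kPa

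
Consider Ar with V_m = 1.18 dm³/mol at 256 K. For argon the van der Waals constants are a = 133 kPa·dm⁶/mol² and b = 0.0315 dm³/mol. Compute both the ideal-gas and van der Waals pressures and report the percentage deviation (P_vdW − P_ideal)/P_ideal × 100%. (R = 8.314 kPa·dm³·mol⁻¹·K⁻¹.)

-2.55 %

Ideal: P_ideal = RT/V_m = (8.314)(256)/1.18 = 1803.72 kPa
vdW: P = RT/(V_m − b) − a/V_m² = 2128.38/1.14850 − 133/1.39240 = 1853.18 − 95.5185 = 1757.66 kPa
% deviation = (1757.66 − 1803.72)/1803.72 × 100% = -2.55%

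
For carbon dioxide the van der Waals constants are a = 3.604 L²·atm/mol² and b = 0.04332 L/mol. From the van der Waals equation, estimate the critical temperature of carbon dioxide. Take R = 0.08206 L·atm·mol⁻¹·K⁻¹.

For a van der Waals gas, T_c = 8a/(27Rb).
T_c = 8×3.604/(27×0.08206×0.04332) = 28.832/0.095981 = 300.4 K

T_c ≈ 300.4 K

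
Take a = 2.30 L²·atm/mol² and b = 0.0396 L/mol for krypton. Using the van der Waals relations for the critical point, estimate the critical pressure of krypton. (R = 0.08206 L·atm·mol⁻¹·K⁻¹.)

For a van der Waals gas, P_c = a/(27b²).
P_c = 2.30/(27×(0.0396)²) = 2.30/0.042340 = 54.32 atm

P_c ≈ 54.32 atm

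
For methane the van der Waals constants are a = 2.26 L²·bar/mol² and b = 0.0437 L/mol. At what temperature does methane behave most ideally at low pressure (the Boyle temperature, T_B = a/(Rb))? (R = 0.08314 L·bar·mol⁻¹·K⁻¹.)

For a van der Waals gas the second virial coefficient B₂ = b − a/(RT) vanishes at T_B = a/(Rb).
T_B = 2.26/(0.08314×0.0437) = 2.26/0.0036332 = 622.0 K

T_B ≈ 622.0 K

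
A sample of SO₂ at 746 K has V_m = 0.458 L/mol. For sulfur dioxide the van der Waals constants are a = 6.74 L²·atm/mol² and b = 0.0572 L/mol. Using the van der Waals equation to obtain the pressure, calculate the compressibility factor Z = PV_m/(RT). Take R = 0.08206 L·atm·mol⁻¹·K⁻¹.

P = RT/(V_m − b) − a/V_m² = (0.08206)(746)/(0.458 − 0.0572) − 6.74/(0.458)²
  = 61.217/0.40080 − 32.131 = 152.74 − 32.131 = 120.61 atm
Z = PV_m/(RT) = (120.61)(0.458)/((0.08206)(746)) = 55.239/61.217 = 0.9023

Z ≈ 0.9023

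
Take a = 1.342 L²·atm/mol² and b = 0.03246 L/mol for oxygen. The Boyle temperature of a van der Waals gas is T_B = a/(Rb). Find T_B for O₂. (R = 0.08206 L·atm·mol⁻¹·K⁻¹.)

T_B ≈ 503.8 K

For a van der Waals gas the second virial coefficient B₂ = b − a/(RT) vanishes at T_B = a/(Rb).
T_B = 1.342/(0.08206×0.03246) = 1.342/0.0026637 = 503.8 K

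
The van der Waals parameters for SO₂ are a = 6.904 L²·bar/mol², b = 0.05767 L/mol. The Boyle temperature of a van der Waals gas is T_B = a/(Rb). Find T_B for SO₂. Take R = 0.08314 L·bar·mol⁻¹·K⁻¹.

T_B ≈ 1440 K

For a van der Waals gas the second virial coefficient B₂ = b − a/(RT) vanishes at T_B = a/(Rb).
T_B = 6.904/(0.08314×0.05767) = 6.904/0.0047947 = 1440 K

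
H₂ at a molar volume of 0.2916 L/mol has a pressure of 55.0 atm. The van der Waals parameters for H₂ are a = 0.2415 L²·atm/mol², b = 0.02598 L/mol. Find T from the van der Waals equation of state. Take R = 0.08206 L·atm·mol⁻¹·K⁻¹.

T = (P + a/V_m²)(V_m − b)/R
P + a/V_m² = 55.0 + 0.2415/(0.2916)² = 57.840 atm
V_m − b = 0.2916 − 0.02598 = 0.26562 L/mol
T = (57.840)(0.26562)/0.08206 = 187.2 K

T ≈ 187.2 K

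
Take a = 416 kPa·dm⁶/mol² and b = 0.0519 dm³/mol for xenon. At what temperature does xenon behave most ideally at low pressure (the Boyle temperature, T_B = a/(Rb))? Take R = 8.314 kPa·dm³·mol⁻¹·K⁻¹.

For a van der Waals gas the second virial coefficient B₂ = b − a/(RT) vanishes at T_B = a/(Rb).
T_B = 416/(8.314×0.0519) = 416/0.43150 = 964.1 K

T_B ≈ 964.1 K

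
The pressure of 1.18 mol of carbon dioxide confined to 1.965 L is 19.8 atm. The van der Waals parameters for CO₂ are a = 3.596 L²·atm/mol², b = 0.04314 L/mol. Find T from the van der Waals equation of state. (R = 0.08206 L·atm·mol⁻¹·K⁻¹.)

T ≈ 417.0 K

T = (P + a n²/V²)(V − nb)/(nR)
P + a n²/V² = 19.8 + (3.596)(1.18)²/(1.965)² = 21.097 atm
V − nb = 1.965 − (1.18)(0.04314) = 1.9141 L
T = (21.097)(1.9141)/((1.18)(0.08206)) = 417.0 K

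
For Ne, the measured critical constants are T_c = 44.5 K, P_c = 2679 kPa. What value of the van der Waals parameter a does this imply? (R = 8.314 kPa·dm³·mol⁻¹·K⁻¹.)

a ≈ 21.56 kPa·dm⁶/mol²

From T_c = 8a/(27Rb) and P_c = a/(27b²): a = 27 R² T_c²/(64 P_c).
a = 27×(8.314)²×(44.5)²/(64×2679) = 3695761/171456 = 21.56 kPa·dm⁶/mol²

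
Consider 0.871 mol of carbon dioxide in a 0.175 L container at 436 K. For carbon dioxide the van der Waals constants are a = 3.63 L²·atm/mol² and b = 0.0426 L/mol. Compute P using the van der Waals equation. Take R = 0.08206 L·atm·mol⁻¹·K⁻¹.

P = nRT/(V − nb) − a n²/V²
nRT/(V − nb) = (0.871)(0.08206)(436)/(0.175 − 0.871×0.0426) = 31.163/0.13790 = 225.98 atm
a n²/V² = (3.63)(0.871)²/(0.175)² = 89.922 atm
P = 225.98 − 89.922 = 136.1 atm

P ≈ 136.1 atm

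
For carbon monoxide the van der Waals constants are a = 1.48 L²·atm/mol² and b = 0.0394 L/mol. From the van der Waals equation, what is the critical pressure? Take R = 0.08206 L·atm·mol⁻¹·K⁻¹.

For a van der Waals gas, P_c = a/(27b²).
P_c = 1.48/(27×(0.0394)²) = 1.48/0.041914 = 35.31 atm

P_c ≈ 35.31 atm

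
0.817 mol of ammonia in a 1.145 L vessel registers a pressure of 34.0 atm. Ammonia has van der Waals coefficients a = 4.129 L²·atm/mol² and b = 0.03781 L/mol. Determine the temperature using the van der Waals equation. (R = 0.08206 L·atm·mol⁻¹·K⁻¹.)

T = (P + a n²/V²)(V − nb)/(nR)
P + a n²/V² = 34.0 + (4.129)(0.817)²/(1.145)² = 36.102 atm
V − nb = 1.145 − (0.817)(0.03781) = 1.1141 L
T = (36.102)(1.1141)/((0.817)(0.08206)) = 599.9 K

T ≈ 599.9 K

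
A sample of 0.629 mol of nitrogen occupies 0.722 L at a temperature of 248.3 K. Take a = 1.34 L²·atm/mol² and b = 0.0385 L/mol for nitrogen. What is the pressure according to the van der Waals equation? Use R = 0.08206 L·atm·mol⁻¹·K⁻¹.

P = nRT/(V − nb) − a n²/V²
nRT/(V − nb) = (0.629)(0.08206)(248.3)/(0.722 − 0.629×0.0385) = 12.816/0.69778 = 18.367 atm
a n²/V² = (1.34)(0.629)²/(0.722)² = 1.0170 atm
P = 18.367 − 1.0170 = 17.35 atm

P ≈ 17.35 atm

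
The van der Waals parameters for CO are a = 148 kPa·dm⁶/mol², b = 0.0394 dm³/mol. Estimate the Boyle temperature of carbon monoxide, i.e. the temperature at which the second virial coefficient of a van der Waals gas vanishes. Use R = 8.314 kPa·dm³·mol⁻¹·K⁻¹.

For a van der Waals gas the second virial coefficient B₂ = b − a/(RT) vanishes at T_B = a/(Rb).
T_B = 148/(8.314×0.0394) = 148/0.32757 = 451.8 K

T_B ≈ 451.8 K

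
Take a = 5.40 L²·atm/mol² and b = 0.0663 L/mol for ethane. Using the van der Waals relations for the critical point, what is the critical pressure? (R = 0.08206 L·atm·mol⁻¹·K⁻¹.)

P_c ≈ 45.50 atm

For a van der Waals gas, P_c = a/(27b²).
P_c = 5.40/(27×(0.0663)²) = 5.40/0.11868 = 45.50 atm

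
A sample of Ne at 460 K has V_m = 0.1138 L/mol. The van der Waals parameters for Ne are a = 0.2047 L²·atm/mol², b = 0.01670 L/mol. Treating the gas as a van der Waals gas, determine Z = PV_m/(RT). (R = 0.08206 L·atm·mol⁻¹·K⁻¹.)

P = RT/(V_m − b) − a/V_m² = (0.08206)(460)/(0.1138 − 0.01670) − 0.2047/(0.1138)²
  = 37.748/0.097100 − 15.806 = 388.75 − 15.806 = 372.94 atm
Z = PV_m/(RT) = (372.94)(0.1138)/((0.08206)(460)) = 42.441/37.748 = 1.124

Z ≈ 1.124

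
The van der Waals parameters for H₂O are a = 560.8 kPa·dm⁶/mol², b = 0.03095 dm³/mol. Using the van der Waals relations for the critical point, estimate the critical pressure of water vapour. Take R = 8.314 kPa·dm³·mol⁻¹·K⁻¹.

For a van der Waals gas, P_c = a/(27b²).
P_c = 560.8/(27×(0.03095)²) = 560.8/0.025863 = 21683 kPa

P_c ≈ 21683 kPa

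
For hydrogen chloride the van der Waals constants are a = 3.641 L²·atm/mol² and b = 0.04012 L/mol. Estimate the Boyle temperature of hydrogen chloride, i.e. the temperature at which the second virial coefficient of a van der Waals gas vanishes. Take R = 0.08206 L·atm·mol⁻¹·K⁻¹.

T_B ≈ 1106 K

For a van der Waals gas the second virial coefficient B₂ = b − a/(RT) vanishes at T_B = a/(Rb).
T_B = 3.641/(0.08206×0.04012) = 3.641/0.0032922 = 1106 K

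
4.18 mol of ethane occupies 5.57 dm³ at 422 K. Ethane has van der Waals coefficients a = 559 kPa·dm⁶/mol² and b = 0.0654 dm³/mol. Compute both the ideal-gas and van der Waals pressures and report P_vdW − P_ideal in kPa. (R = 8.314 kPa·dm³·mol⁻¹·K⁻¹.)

ΔP ≈ -178.9 kPa

Ideal: P_ideal = nRT/V = (4.18)(8.314)(422)/5.57 = 2632.96 kPa
vdW: P = nRT/(V − nb) − a n²/V² = 14665.6/5.29663 − 9767.07/31.0249 = 2768.85 − 314.814 = 2454.04 kPa
ΔP = 2454.04 − 2632.96 = -178.9 kPa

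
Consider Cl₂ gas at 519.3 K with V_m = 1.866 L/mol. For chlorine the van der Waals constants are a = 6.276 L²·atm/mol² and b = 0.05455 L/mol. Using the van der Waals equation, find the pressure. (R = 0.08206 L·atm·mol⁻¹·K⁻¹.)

P = RT/(V_m − b) − a/V_m²
RT/(V_m − b) = (0.08206)(519.3)/(1.866 − 0.05455) = 42.614/1.8115 = 23.524 atm
a/V_m² = 6.276/(1.866)² = 1.8024 atm
P = 23.524 − 1.8024 = 21.72 atm

P ≈ 21.72 atm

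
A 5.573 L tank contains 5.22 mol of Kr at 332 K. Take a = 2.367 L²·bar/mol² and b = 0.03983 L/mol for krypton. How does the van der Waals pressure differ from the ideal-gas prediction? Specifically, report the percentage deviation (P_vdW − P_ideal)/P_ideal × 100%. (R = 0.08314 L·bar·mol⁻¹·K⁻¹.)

-4.16 %

Ideal: P_ideal = nRT/V = (5.22)(0.08314)(332)/5.573 = 25.8541 bar
vdW: P = nRT/(V − nb) − a n²/V² = 144.085/5.36509 − 64.4970/31.0583 = 26.8560 − 2.07664 = 24.7794 bar
% deviation = (24.7794 − 25.8541)/25.8541 × 100% = -4.16%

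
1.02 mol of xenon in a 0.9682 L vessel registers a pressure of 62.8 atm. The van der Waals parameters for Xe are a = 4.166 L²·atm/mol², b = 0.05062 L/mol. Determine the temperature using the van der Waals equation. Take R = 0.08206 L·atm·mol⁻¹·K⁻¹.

T ≈ 738.3 K

T = (P + a n²/V²)(V − nb)/(nR)
P + a n²/V² = 62.8 + (4.166)(1.02)²/(0.9682)² = 67.424 atm
V − nb = 0.9682 − (1.02)(0.05062) = 0.91657 L
T = (67.424)(0.91657)/((1.02)(0.08206)) = 738.3 K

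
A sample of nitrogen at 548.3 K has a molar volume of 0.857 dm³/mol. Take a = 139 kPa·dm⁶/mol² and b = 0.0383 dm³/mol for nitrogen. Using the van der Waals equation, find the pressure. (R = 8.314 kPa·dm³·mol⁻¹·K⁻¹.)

P = RT/(V_m − b) − a/V_m²
RT/(V_m − b) = (8.314)(548.3)/(0.857 − 0.0383) = 4558.6/0.81870 = 5568.1 kPa
a/V_m² = 139/(0.857)² = 189.26 kPa
P = 5568.1 − 189.26 = 5379 kPa

P ≈ 5379 kPa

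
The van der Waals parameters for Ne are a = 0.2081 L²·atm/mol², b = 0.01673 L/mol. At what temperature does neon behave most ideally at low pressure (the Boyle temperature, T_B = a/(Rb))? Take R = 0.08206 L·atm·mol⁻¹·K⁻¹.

T_B ≈ 151.6 K

For a van der Waals gas the second virial coefficient B₂ = b − a/(RT) vanishes at T_B = a/(Rb).
T_B = 0.2081/(0.08206×0.01673) = 0.2081/0.0013729 = 151.6 K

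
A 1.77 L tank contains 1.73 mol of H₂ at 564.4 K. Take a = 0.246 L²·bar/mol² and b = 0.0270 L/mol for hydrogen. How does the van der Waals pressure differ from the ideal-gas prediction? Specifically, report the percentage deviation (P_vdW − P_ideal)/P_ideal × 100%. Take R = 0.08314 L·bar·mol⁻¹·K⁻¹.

2.20 %

Ideal: P_ideal = nRT/V = (1.73)(0.08314)(564.4)/1.77 = 45.8638 bar
vdW: P = nRT/(V − nb) − a n²/V² = 81.1789/1.72329 − 0.736253/3.13290 = 47.1069 − 0.235007 = 46.8719 bar
% deviation = (46.8719 − 45.8638)/45.8638 × 100% = 2.20%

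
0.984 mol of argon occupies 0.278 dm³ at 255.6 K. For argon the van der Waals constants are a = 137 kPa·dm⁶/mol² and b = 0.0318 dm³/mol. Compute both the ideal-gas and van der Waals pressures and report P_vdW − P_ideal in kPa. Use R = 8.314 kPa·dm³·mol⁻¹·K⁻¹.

Ideal: P_ideal = nRT/V = (0.984)(8.314)(255.6)/0.278 = 7521.79 kPa
vdW: P = nRT/(V − nb) − a n²/V² = 2091.06/0.246709 − 132.651/0.0772840 = 8475.82 − 1716.41 = 6759.41 kPa
ΔP = 6759.41 − 7521.79 = -762.4 kPa

ΔP ≈ -762.4 kPa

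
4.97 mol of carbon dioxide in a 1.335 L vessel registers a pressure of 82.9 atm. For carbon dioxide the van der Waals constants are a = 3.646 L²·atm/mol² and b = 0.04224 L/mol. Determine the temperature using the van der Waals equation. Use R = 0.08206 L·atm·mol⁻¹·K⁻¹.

T = (P + a n²/V²)(V − nb)/(nR)
P + a n²/V² = 82.9 + (3.646)(4.97)²/(1.335)² = 133.43 atm
V − nb = 1.335 − (4.97)(0.04224) = 1.1251 L
T = (133.43)(1.1251)/((4.97)(0.08206)) = 368.1 K

T ≈ 368.1 K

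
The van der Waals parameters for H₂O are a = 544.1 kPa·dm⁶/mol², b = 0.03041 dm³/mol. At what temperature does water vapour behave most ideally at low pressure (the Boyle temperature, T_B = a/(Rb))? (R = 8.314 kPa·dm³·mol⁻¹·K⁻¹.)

For a van der Waals gas the second virial coefficient B₂ = b − a/(RT) vanishes at T_B = a/(Rb).
T_B = 544.1/(8.314×0.03041) = 544.1/0.25283 = 2152 K

T_B ≈ 2152 K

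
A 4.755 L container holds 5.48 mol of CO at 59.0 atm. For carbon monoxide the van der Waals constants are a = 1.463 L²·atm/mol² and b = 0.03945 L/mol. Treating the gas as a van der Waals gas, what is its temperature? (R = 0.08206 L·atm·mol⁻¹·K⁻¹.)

T ≈ 615.1 K

T = (P + a n²/V²)(V − nb)/(nR)
P + a n²/V² = 59.0 + (1.463)(5.48)²/(4.755)² = 60.943 atm
V − nb = 4.755 − (5.48)(0.03945) = 4.5388 L
T = (60.943)(4.5388)/((5.48)(0.08206)) = 615.1 K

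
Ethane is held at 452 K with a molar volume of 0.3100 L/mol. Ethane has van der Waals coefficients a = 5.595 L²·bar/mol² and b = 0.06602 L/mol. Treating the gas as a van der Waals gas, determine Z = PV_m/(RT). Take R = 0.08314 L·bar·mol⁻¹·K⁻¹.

Z ≈ 0.7903

P = RT/(V_m − b) − a/V_m² = (0.08314)(452)/(0.3100 − 0.06602) − 5.595/(0.3100)²
  = 37.579/0.24398 − 58.221 = 154.02 − 58.221 = 95.80 bar
Z = PV_m/(RT) = (95.80)(0.3100)/((0.08314)(452)) = 29.698/37.579 = 0.7903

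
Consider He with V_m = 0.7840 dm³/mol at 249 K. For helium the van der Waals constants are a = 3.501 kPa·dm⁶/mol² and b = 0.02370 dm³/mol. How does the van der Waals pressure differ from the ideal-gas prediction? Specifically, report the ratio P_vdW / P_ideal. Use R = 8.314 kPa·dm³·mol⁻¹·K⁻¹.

P_vdW / P_ideal ≈ 1.029

Ideal: P_ideal = RT/V_m = (8.314)(249)/0.7840 = 2640.54 kPa
vdW: P = RT/(V_m − b) − a/V_m² = 2070.19/0.760300 − 3.501/0.614656 = 2722.86 − 5.69587 = 2717.16 kPa
Ratio = 2717.16/2640.54 = 1.029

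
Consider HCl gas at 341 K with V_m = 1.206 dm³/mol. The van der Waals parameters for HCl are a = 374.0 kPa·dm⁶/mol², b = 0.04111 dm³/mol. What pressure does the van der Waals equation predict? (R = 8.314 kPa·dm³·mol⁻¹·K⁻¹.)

P ≈ 2177 kPa

P = RT/(V_m − b) − a/V_m²
RT/(V_m − b) = (8.314)(341)/(1.206 − 0.04111) = 2835.1/1.1649 = 2433.8 kPa
a/V_m² = 374.0/(1.206)² = 257.14 kPa
P = 2433.8 − 257.14 = 2177 kPa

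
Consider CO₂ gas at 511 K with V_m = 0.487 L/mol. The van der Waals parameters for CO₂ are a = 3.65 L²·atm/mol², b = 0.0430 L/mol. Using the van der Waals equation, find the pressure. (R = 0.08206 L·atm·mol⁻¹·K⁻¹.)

P = RT/(V_m − b) − a/V_m²
RT/(V_m − b) = (0.08206)(511)/(0.487 − 0.0430) = 41.933/0.44400 = 94.444 atm
a/V_m² = 3.65/(0.487)² = 15.390 atm
P = 94.444 − 15.390 = 79.05 atm

P ≈ 79.05 atm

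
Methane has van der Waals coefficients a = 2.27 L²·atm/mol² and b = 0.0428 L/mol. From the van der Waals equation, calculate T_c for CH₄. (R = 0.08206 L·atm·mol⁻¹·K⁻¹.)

T_c ≈ 191.5 K

For a van der Waals gas, T_c = 8a/(27Rb).
T_c = 8×2.27/(27×0.08206×0.0428) = 18.160/0.094829 = 191.5 K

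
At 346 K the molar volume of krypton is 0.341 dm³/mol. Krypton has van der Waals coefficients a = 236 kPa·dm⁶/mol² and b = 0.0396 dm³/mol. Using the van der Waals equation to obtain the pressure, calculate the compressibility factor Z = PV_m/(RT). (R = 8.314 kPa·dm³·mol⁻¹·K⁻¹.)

Z ≈ 0.8908

P = RT/(V_m − b) − a/V_m² = (8.314)(346)/(0.341 − 0.0396) − 236/(0.341)²
  = 2876.6/0.30140 − 2029.6 = 9544.1 − 2029.6 = 7514.5 kPa
Z = PV_m/(RT) = (7514.5)(0.341)/((8.314)(346)) = 2562.4/2876.6 = 0.8908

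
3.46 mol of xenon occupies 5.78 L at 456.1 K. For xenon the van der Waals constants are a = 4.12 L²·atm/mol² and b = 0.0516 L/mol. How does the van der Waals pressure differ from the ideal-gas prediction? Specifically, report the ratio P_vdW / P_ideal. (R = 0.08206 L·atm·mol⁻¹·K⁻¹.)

P_vdW / P_ideal ≈ 0.9660

Ideal: P_ideal = nRT/V = (3.46)(0.08206)(456.1)/5.78 = 22.4047 atm
vdW: P = nRT/(V − nb) − a n²/V² = 129.499/5.60146 − 49.3230/33.4084 = 23.1188 − 1.47637 = 21.6424 atm
Ratio = 21.6424/22.4047 = 0.9660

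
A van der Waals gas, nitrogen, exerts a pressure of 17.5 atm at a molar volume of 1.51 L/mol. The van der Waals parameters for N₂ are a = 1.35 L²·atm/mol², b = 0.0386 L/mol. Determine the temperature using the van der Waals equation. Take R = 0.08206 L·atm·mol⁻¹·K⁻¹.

T = (P + a/V_m²)(V_m − b)/R
P + a/V_m² = 17.5 + 1.35/(1.51)² = 18.092 atm
V_m − b = 1.51 − 0.0386 = 1.4714 L/mol
T = (18.092)(1.4714)/0.08206 = 324.4 K

T ≈ 324.4 K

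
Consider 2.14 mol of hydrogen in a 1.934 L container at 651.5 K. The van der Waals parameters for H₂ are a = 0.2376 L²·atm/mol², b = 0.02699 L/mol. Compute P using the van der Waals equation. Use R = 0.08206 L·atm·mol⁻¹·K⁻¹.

P ≈ 60.69 atm

P = nRT/(V − nb) − a n²/V²
nRT/(V − nb) = (2.14)(0.08206)(651.5)/(1.934 − 2.14×0.02699) = 114.41/1.8762 = 60.980 atm
a n²/V² = (0.2376)(2.14)²/(1.934)² = 0.29091 atm
P = 60.980 − 0.29091 = 60.69 atm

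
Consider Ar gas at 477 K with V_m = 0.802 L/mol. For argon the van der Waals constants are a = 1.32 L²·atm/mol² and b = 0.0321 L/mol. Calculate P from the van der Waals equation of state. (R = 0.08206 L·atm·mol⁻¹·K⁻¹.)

P = RT/(V_m − b) − a/V_m²
RT/(V_m − b) = (0.08206)(477)/(0.802 − 0.0321) = 39.143/0.76990 = 50.842 atm
a/V_m² = 1.32/(0.802)² = 2.0522 atm
P = 50.842 − 2.0522 = 48.79 atm

P ≈ 48.79 atm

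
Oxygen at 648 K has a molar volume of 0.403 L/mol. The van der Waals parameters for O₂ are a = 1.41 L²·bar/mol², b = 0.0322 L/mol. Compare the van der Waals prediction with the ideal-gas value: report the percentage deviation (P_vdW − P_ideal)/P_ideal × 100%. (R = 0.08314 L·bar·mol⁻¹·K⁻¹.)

Ideal: P_ideal = RT/V_m = (0.08314)(648)/0.403 = 133.684 bar
vdW: P = RT/(V_m − b) − a/V_m² = 53.8747/0.370800 − 1.41/0.162409 = 145.293 − 8.68178 = 136.611 bar
% deviation = (136.611 − 133.684)/133.684 × 100% = 2.19%

2.19 %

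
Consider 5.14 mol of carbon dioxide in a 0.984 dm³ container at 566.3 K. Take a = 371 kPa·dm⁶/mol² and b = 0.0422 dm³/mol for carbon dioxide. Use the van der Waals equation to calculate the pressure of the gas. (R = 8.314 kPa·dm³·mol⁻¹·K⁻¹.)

P ≈ 21425 kPa

P = nRT/(V − nb) − a n²/V²
nRT/(V − nb) = (5.14)(8.314)(566.3)/(0.984 − 5.14×0.0422) = 24200/0.76709 = 31548 kPa
a n²/V² = (371)(5.14)²/(0.984)² = 10123 kPa
P = 31548 − 10123 = 21425 kPa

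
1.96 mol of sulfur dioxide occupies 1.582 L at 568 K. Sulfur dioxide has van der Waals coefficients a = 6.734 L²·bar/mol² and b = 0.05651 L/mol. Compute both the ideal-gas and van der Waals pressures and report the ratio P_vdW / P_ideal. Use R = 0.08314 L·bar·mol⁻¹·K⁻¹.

Ideal: P_ideal = nRT/V = (1.96)(0.08314)(568)/1.582 = 58.5070 bar
vdW: P = nRT/(V − nb) − a n²/V² = 92.5581/1.47124 − 25.8693/2.50272 = 62.9116 − 10.3365 = 52.5751 bar
Ratio = 52.5751/58.5070 = 0.8986

P_vdW / P_ideal ≈ 0.8986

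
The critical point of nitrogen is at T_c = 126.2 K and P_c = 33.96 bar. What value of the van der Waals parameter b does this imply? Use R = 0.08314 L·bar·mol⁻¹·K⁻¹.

From T_c = 8a/(27Rb) and P_c = a/(27b²): b = R T_c/(8 P_c).
b = (0.08314)(126.2)/(8×33.96) = 10.492/271.68 = 0.03862 L/mol

b ≈ 0.03862 L/mol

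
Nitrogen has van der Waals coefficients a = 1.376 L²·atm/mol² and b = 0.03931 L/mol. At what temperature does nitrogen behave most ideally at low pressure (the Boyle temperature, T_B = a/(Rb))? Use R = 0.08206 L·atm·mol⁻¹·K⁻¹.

For a van der Waals gas the second virial coefficient B₂ = b − a/(RT) vanishes at T_B = a/(Rb).
T_B = 1.376/(0.08206×0.03931) = 1.376/0.0032258 = 426.6 K

T_B ≈ 426.6 K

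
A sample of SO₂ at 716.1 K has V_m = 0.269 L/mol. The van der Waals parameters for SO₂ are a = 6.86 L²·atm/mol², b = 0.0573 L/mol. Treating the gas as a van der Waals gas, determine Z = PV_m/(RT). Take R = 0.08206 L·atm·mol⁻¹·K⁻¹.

Z ≈ 0.8367

P = RT/(V_m − b) − a/V_m² = (0.08206)(716.1)/(0.269 − 0.0573) − 6.86/(0.269)²
  = 58.763/0.21170 − 94.802 = 277.58 − 94.802 = 182.78 atm
Z = PV_m/(RT) = (182.78)(0.269)/((0.08206)(716.1)) = 49.168/58.763 = 0.8367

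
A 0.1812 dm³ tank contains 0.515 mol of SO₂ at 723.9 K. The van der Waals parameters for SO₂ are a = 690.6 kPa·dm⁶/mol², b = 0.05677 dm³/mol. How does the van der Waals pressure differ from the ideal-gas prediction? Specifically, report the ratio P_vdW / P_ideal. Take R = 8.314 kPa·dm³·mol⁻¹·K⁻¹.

P_vdW / P_ideal ≈ 0.8663

Ideal: P_ideal = nRT/V = (0.515)(8.314)(723.9)/0.1812 = 17105.6 kPa
vdW: P = nRT/(V − nb) − a n²/V² = 3099.53/0.151963 − 183.164/0.0328334 = 20396.6 − 5578.59 = 14818.0 kPa
Ratio = 14818.0/17105.6 = 0.8663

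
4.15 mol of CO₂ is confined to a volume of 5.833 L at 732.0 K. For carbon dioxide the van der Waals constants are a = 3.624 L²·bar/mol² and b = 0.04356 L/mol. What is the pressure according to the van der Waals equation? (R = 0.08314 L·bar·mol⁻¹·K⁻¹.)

P ≈ 42.85 bar

P = nRT/(V − nb) − a n²/V²
nRT/(V − nb) = (4.15)(0.08314)(732.0)/(5.833 − 4.15×0.04356) = 252.56/5.6522 = 44.683 bar
a n²/V² = (3.624)(4.15)²/(5.833)² = 1.8344 bar
P = 44.683 − 1.8344 = 42.85 bar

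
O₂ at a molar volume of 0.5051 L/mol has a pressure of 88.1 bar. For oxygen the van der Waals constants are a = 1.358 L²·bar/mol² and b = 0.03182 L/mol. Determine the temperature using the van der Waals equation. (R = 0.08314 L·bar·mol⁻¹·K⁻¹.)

T ≈ 531.8 K

T = (P + a/V_m²)(V_m − b)/R
P + a/V_m² = 88.1 + 1.358/(0.5051)² = 93.423 bar
V_m − b = 0.5051 − 0.03182 = 0.47328 L/mol
T = (93.423)(0.47328)/0.08314 = 531.8 K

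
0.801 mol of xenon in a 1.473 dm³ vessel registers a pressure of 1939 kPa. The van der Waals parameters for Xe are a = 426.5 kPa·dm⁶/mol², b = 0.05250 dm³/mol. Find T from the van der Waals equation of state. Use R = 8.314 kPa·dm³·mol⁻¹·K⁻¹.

T ≈ 443.7 K

T = (P + a n²/V²)(V − nb)/(nR)
P + a n²/V² = 1939 + (426.5)(0.801)²/(1.473)² = 2065.1 kPa
V − nb = 1.473 − (0.801)(0.05250) = 1.4309 dm³
T = (2065.1)(1.4309)/((0.801)(8.314)) = 443.7 K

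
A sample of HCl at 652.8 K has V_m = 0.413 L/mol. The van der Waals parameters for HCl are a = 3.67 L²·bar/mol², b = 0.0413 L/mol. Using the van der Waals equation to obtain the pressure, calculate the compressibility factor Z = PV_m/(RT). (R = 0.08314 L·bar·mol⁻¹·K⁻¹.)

P = RT/(V_m − b) − a/V_m² = (0.08314)(652.8)/(0.413 − 0.0413) − 3.67/(0.413)²
  = 54.274/0.37170 − 21.516 = 146.02 − 21.516 = 124.50 bar
Z = PV_m/(RT) = (124.50)(0.413)/((0.08314)(652.8)) = 51.419/54.274 = 0.9474

Z ≈ 0.9474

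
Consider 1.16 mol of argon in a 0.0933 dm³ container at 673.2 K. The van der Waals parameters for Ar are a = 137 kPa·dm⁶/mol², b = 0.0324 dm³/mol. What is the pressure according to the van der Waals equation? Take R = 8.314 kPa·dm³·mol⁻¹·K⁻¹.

P = nRT/(V − nb) − a n²/V²
nRT/(V − nb) = (1.16)(8.314)(673.2)/(0.0933 − 1.16×0.0324) = 6492.5/0.055716 = 116528 kPa
a n²/V² = (137)(1.16)²/(0.0933)² = 21177 kPa
P = 116528 − 21177 = 95351 kPa

P ≈ 95351 kPa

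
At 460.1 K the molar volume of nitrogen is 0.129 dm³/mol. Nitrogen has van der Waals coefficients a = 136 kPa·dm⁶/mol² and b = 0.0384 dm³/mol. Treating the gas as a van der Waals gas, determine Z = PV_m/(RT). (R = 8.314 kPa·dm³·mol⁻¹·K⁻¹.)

Z ≈ 1.148

P = RT/(V_m − b) − a/V_m² = (8.314)(460.1)/(0.129 − 0.0384) − 136/(0.129)²
  = 3825.3/0.090600 − 8172.6 = 42222 − 8172.6 = 34049 kPa
Z = PV_m/(RT) = (34049)(0.129)/((8.314)(460.1)) = 4392.3/3825.3 = 1.148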